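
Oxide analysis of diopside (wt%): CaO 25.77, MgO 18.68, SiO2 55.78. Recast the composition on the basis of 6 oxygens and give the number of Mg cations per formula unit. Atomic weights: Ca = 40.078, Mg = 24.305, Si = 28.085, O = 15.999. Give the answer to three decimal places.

1.000 Mg apfu

CaO: 25.77/56.077 = 0.45955 mol → 0.45955 mol Ca, 0.45955 mol O.
MgO: 18.68/40.304 = 0.46348 mol → 0.46348 mol Mg, 0.46348 mol O.
SiO2: 55.78/60.083 = 0.92838 mol → 0.92838 mol Si, 1.85676 mol O.
Total oxygen = 2.77979 mol. Normalization factor = 6/2.77979 = 2.15844.
Mg per 6 O = 0.46348 × 2.15844 = 1.000.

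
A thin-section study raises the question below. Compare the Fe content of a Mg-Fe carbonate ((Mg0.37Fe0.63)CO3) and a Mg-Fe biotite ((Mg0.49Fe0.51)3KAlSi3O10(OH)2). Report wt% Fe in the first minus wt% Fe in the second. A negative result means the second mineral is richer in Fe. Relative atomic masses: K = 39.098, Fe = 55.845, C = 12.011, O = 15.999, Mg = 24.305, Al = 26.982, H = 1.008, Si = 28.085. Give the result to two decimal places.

15.42 percentage points

First mineral: 35.182 g Fe in 104.183 g formula = 33.77 wt% Fe.
Second mineral: 85.443 g Fe in 465.510 g formula = 18.35 wt% Fe.
33.77% − 18.35% gives a difference of 15.42 percentage points.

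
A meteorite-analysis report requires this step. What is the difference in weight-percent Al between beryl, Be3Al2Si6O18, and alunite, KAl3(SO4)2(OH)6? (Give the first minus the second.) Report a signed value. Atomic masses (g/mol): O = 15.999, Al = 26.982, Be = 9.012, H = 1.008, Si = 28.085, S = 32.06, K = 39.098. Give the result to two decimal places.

Al in Be3Al2Si6O18: molar mass 537.492 g/mol; 2×26.982 = 53.964 g → 10.04 wt%.
Al in KAl3(SO4)2(OH)6: molar mass 414.198 g/mol; 3×26.982 = 80.946 g → 19.54 wt%.
Difference = 10.04 − 19.54 = -9.50 percentage points.

-9.50 percentage points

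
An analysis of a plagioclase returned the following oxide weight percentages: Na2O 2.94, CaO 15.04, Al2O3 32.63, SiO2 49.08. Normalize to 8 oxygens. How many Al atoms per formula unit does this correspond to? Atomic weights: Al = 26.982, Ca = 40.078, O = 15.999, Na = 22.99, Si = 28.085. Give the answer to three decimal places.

1.760 Al apfu

2.94 wt% Na2O ÷ 61.979 g/mol = 0.04744 mol, giving 0.09488 Na and 0.04744 O.
15.04 wt% CaO ÷ 56.077 g/mol = 0.26820 mol, giving 0.26820 Ca and 0.26820 O.
32.63 wt% Al2O3 ÷ 101.961 g/mol = 0.32002 mol, giving 0.64004 Al and 0.96006 O.
49.08 wt% SiO2 ÷ 60.083 g/mol = 0.81687 mol, giving 0.81687 Si and 1.63374 O.
Oxygen sums to 2.90944; scaling by 8/2.90944 = 2.74967 puts the formula on 8 O.
Al: 0.64004 × 2.74967 = 1.760 atoms per formula unit.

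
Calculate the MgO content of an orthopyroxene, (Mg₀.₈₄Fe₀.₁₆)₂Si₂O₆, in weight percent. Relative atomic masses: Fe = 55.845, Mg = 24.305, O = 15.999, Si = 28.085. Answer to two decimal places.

M((Mg₀.₈₄Fe₀.₁₆)₂Si₂O₆) = 210.867 g/mol; M(MgO) = 40.304 g/mol.
Moles MgO per formula unit = 1.68 Mg ÷ 1 = 1.6800.
MgO fraction = (1.6800 × 40.304) / 210.867 = 67.711/210.867 = 0.3211.

32.11 wt%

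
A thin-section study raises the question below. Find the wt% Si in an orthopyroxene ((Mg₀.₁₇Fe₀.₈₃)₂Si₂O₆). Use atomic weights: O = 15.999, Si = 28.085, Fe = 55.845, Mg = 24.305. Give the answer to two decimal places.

22.19 wt%

Formula mass = 0.34×24.305 + 1.66×55.845 + 2×28.085 + 6×15.999 = 253.130 g/mol, of which 56.170 g is Si.
So Si makes up 56.170/253.130 = 0.2219 of the mass, i.e. 22.19%.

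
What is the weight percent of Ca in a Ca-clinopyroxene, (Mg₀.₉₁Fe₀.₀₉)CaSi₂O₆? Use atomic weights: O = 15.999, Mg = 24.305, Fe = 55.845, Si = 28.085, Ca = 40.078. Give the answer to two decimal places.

18.27 wt%

Formula mass = 0.91*24.305 + 0.09*55.845 + 1*40.078 + 2*28.085 + 6*15.999 = 219.386 g/mol, of which 40.078 g is Ca.
So Ca makes up 40.078/219.386 = 0.1827 of the mass, i.e. 18.27%.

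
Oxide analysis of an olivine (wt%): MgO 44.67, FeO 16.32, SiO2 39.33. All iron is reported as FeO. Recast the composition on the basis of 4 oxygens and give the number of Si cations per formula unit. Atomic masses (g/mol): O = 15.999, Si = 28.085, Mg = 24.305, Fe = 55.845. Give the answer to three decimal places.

MgO: 44.67/40.304 = 1.10833 mol → 1.10833 mol Mg, 1.10833 mol O.
FeO: 16.32/71.844 = 0.22716 mol → 0.22716 mol Fe, 0.22716 mol O.
SiO2: 39.33/60.083 = 0.65459 mol → 0.65459 mol Si, 1.30918 mol O.
Total oxygen = 2.64467 mol. Normalization factor = 4/2.64467 = 1.51248.
Si per 4 O = 0.65459 × 1.51248 = 0.990.

0.990 Si apfu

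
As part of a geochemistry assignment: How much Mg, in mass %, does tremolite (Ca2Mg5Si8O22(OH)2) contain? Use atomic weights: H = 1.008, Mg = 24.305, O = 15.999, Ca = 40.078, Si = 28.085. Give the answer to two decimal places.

14.96 mass %

Formula mass = 2·40.078 + 5·24.305 + 8·28.085 + 24·15.999 + 2·1.008 = 812.353 g/mol, of which 121.525 g is Mg.
So Mg makes up 121.525/812.353 = 0.1496 of the mass, i.e. 14.96%.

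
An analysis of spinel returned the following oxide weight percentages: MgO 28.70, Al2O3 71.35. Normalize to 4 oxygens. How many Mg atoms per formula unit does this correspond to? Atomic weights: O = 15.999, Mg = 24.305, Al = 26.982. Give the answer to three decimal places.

28.70 wt% MgO ÷ 40.304 g/mol = 0.71209 mol, giving 0.71209 Mg and 0.71209 O.
71.35 wt% Al2O3 ÷ 101.961 g/mol = 0.69978 mol, giving 1.39956 Al and 2.09934 O.
Oxygen sums to 2.81143; scaling by 4/2.81143 = 1.42276 puts the formula on 4 O.
Mg: 0.71209 × 1.42276 = 1.013 atoms per formula unit.

1.013 Mg apfu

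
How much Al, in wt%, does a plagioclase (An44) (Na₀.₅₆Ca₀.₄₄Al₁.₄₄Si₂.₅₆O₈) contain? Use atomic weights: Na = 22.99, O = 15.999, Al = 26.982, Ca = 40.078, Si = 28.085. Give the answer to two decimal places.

14.43 wt%

Molar mass of Na₀.₅₆Ca₀.₄₄Al₁.₄₄Si₂.₅₆O₈: 0.56·22.99 + 0.44·40.078 + 1.44·26.982 + 2.56·28.085 + 8·15.999 = 269.252 g/mol.
Mass of Al per formula unit: 1.44 × 26.982 = 38.854 g.
Weight fraction Al = 38.854 / 269.252 = 0.1443.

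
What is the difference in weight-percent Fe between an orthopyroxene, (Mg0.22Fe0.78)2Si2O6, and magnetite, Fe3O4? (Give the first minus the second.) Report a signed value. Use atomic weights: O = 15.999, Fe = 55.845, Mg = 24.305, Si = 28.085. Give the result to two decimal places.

-37.51 percentage points

First mineral: 87.118 g Fe in 249.976 g formula = 34.85 wt% Fe.
Second mineral: 167.535 g Fe in 231.531 g formula = 72.36 wt% Fe.
34.85% − 72.36% gives a difference of -37.51 percentage points.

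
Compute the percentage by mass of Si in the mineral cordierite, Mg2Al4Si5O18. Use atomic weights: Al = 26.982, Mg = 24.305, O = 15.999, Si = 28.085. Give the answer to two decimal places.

M(Mg2Al4Si5O18) = 584.945 g/mol.
Si contributes 5 × 28.085 = 140.425 g per mole.
140.425/584.945 = 0.2401 → 24.01%.

24.01 mass %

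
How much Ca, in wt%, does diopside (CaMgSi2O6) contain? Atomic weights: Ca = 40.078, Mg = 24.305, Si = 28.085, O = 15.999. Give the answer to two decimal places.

18.51 wt%

M(CaMgSi2O6) = 216.547 g/mol.
Ca contributes 1 × 40.078 = 40.078 g per mole.
40.078/216.547 = 0.1851 → 18.51%.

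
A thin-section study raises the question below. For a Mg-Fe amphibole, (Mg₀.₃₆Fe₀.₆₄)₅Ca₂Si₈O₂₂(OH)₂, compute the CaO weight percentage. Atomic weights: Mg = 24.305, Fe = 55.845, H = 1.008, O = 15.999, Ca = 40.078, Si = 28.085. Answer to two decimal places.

Formula mass = 913.281 g/mol.
2 Ca → 2.0000 mol CaO per formula unit; M(CaO) = 56.077, so CaO mass = 112.154 g.
112.154/913.281 × 100 = 12.28 wt%.

12.28 wt%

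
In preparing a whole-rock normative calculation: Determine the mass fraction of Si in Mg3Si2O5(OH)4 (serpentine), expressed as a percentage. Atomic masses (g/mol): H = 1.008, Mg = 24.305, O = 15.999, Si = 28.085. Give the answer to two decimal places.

20.27 mass %

M(Mg3Si2O5(OH)4) = 277.108 g/mol.
Si contributes 2 × 28.085 = 56.170 g per mole.
56.170/277.108 = 0.2027 → 20.27%.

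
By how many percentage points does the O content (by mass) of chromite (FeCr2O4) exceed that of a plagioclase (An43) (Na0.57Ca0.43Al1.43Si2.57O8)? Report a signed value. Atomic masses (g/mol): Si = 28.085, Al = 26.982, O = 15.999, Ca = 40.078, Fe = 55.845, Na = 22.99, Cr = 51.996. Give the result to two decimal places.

-18.97 percentage points

O in FeCr2O4: molar mass 223.833 g/mol; 4×15.999 = 63.996 g → 28.59 wt%.
O in Na0.57Ca0.43Al1.43Si2.57O8: molar mass 269.093 g/mol; 8×15.999 = 127.992 g → 47.56 wt%.
Difference = 28.59 − 47.56 = -18.97 percentage points.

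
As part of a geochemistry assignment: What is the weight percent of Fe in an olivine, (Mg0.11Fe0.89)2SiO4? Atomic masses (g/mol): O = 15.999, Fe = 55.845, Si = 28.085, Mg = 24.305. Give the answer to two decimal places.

50.50 weight percent

M((Mg0.11Fe0.89)2SiO4) = 196.832 g/mol.
Fe contributes 1.78 × 55.845 = 99.404 g per mole.
99.404/196.832 = 0.5050 → 50.50%.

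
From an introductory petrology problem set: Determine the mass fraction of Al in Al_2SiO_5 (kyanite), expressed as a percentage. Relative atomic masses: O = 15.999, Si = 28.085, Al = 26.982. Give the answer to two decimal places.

M(Al_2SiO_5) = 162.044 g/mol.
Al contributes 2 × 26.982 = 53.964 g per mole.
53.964/162.044 = 0.3330 → 33.30%.

33.30 wt%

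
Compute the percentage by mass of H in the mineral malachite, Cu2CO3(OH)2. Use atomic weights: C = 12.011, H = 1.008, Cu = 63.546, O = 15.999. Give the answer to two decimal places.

Molar mass of Cu2CO3(OH)2: 2*63.546 + 1*12.011 + 5*15.999 + 2*1.008 = 221.114 g/mol.
Mass of H per formula unit: 2 × 1.008 = 2.016 g.
Weight fraction H = 2.016 / 221.114 = 0.0091.

0.91 wt%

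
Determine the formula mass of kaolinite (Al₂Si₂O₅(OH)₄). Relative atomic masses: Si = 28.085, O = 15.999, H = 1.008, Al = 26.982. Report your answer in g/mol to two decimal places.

258.16 g/mol

Al: 2 × 26.982 = 53.9640
Si: 2 × 28.085 = 56.1700
O: 9 × 15.999 = 143.9910
H: 4 × 1.008 = 4.0320
Summing the contributions gives the formula mass.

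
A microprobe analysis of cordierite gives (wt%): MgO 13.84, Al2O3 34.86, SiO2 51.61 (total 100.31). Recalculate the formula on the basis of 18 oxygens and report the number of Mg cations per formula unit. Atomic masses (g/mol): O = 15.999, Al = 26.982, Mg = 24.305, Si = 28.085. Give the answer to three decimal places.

13.84 wt% MgO ÷ 40.304 g/mol = 0.34339 mol, giving 0.34339 Mg and 0.34339 O.
34.86 wt% Al2O3 ÷ 101.961 g/mol = 0.34190 mol, giving 0.68380 Al and 1.02570 O.
51.61 wt% SiO2 ÷ 60.083 g/mol = 0.85898 mol, giving 0.85898 Si and 1.71796 O.
Oxygen sums to 3.08705; scaling by 18/3.08705 = 5.83081 puts the formula on 18 O.
Mg: 0.34339 × 5.83081 = 2.002 atoms per formula unit.

2.002 Mg apfu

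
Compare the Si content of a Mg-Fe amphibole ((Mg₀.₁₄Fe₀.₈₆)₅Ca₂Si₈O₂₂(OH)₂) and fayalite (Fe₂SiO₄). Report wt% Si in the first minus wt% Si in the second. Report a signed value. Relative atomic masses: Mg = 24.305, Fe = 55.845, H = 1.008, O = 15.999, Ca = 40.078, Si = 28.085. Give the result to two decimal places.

9.92 percentage points

M((Mg₀.₁₄Fe₀.₈₆)₅Ca₂Si₈O₂₂(OH)₂) = 947.975 g/mol, so wt% Si = 224.680/947.975 × 100 = 23.70%.
M(Fe₂SiO₄) = 203.771 g/mol, so wt% Si = 28.085/203.771 × 100 = 13.78%.
23.70 − 13.78 = 9.92 pp.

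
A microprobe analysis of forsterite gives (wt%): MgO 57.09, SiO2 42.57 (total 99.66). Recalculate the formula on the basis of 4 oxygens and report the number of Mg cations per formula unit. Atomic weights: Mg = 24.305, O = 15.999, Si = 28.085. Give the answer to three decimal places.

2.000 Mg apfu

MgO (M=40.304): mol = 1.41648; Mg = 1.41648, O = 1.41648.
SiO2 (M=60.083): mol = 0.70852; Si = 0.70852, O = 1.41704.
ΣO = 2.83352; factor = 4/ΣO = 1.41167.
Mg apfu = 1.41648 × 1.41167 = 2.000.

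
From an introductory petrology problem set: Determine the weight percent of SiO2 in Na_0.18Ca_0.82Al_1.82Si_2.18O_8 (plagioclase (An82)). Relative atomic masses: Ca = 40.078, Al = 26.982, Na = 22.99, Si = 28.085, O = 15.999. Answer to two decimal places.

M(Na_0.18Ca_0.82Al_1.82Si_2.18O_8) = 275.327 g/mol; M(SiO2) = 60.083 g/mol.
Moles SiO2 per formula unit = 2.18 Si ÷ 1 = 2.1800.
SiO2 fraction = (2.1800 × 60.083) / 275.327 = 130.981/275.327 = 0.4757.

47.57 wt%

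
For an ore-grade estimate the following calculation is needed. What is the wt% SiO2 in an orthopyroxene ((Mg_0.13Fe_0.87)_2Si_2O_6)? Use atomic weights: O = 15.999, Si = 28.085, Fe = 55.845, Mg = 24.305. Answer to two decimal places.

47.00 wt%

Molar mass of (Mg_0.13Fe_0.87)_2Si_2O_6 = 0.26·24.305 + 1.74·55.845 + 2·28.085 + 6·15.999 = 255.654 g/mol.
Each formula unit contains 2 Si, equivalent to 2/1 = 2.0000 mol SiO2.
M(SiO2) = 1×28.085 + 2×15.999 = 60.083 g/mol.
Mass of SiO2 per formula unit = 2.0000 × 60.083 = 120.166 g.
SiO2 wt% = 120.166 / 255.654 × 100 = 47.00%.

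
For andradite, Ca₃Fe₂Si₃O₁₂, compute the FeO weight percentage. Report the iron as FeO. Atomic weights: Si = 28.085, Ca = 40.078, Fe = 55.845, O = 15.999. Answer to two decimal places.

28.28 wt%

M(Ca₃Fe₂Si₃O₁₂) = 508.167 g/mol; M(FeO) = 71.844 g/mol.
Moles FeO per formula unit = 2 Fe ÷ 1 = 2.0000.
FeO fraction = (2.0000 × 71.844) / 508.167 = 143.688/508.167 = 0.2828.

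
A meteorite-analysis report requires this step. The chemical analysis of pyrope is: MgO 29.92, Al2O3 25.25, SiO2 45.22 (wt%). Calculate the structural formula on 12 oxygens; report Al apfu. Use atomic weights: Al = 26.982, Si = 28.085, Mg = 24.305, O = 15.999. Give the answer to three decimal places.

1.987 Al apfu

MgO (M=40.304): mol = 0.74236; Mg = 0.74236, O = 0.74236.
Al2O3 (M=101.961): mol = 0.24764; Al = 0.49528, O = 0.74292.
SiO2 (M=60.083): mol = 0.75263; Si = 0.75263, O = 1.50526.
ΣO = 2.99054; factor = 12/ΣO = 4.01265.
Al apfu = 0.49528 × 4.01265 = 1.987.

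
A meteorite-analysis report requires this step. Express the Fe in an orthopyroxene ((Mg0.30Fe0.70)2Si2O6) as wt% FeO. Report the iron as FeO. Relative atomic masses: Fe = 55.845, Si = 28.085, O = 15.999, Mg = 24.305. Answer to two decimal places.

41.07 wt%

Formula mass = 244.930 g/mol.
1.40 Fe → 1.4000 mol FeO per formula unit; M(FeO) = 71.844, so FeO mass = 100.582 g.
100.582/244.930 × 100 = 41.07 wt%.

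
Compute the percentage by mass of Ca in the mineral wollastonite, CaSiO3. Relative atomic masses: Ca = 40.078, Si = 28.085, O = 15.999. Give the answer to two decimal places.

M(CaSiO3) = 116.160 g/mol.
Ca contributes 1 × 40.078 = 40.078 g per mole.
40.078/116.160 = 0.3450 → 34.50%.

34.50 weight percent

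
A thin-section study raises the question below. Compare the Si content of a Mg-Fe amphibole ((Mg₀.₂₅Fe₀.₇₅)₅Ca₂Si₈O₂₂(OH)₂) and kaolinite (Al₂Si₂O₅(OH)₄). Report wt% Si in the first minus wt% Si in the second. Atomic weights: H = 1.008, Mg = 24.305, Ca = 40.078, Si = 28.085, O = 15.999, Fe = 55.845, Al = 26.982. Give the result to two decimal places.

Si in (Mg₀.₂₅Fe₀.₇₅)₅Ca₂Si₈O₂₂(OH)₂: molar mass 930.628 g/mol; 8×28.085 = 224.680 g → 24.14 wt%.
Si in Al₂Si₂O₅(OH)₄: molar mass 258.157 g/mol; 2×28.085 = 56.170 g → 21.76 wt%.
Difference = 24.14 − 21.76 = 2.38 percentage points.

2.38 percentage points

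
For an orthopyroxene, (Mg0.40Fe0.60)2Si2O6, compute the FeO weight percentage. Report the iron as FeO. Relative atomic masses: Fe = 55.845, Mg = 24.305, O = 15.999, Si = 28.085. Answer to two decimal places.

Molar mass of (Mg0.40Fe0.60)2Si2O6 = 0.80·24.305 + 1.20·55.845 + 2·28.085 + 6·15.999 = 238.622 g/mol.
Each formula unit contains 1.20 Fe, equivalent to 1.20/1 = 1.2000 mol FeO.
M(FeO) = 1×55.845 + 1×15.999 = 71.844 g/mol.
Mass of FeO per formula unit = 1.2000 × 71.844 = 86.213 g.
FeO wt% = 86.213 / 238.622 × 100 = 36.13%.

36.13 wt%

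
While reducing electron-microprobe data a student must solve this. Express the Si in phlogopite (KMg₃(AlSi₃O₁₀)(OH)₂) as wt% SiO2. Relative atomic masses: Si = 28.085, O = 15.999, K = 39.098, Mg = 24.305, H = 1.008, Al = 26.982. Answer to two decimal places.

43.20 wt%

Formula mass = 417.254 g/mol.
3 Si → 3.0000 mol SiO2 per formula unit; M(SiO2) = 60.083, so SiO2 mass = 180.249 g.
180.249/417.254 × 100 = 43.20 wt%.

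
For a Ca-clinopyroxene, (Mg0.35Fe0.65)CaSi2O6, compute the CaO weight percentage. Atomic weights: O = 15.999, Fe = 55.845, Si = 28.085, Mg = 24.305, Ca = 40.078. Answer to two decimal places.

Formula mass = 237.048 g/mol.
1 Ca → 1.0000 mol CaO per formula unit; M(CaO) = 56.077, so CaO mass = 56.077 g.
56.077/237.048 × 100 = 23.66 wt%.

23.66 wt%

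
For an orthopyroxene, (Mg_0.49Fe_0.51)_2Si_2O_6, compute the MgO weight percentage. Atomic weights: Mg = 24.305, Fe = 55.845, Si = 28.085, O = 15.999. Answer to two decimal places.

M((Mg_0.49Fe_0.51)_2Si_2O_6) = 232.945 g/mol; M(MgO) = 40.304 g/mol.
Moles MgO per formula unit = 0.98 Mg ÷ 1 = 0.9800.
MgO fraction = (0.9800 × 40.304) / 232.945 = 39.498/232.945 = 0.1696.

16.96 wt%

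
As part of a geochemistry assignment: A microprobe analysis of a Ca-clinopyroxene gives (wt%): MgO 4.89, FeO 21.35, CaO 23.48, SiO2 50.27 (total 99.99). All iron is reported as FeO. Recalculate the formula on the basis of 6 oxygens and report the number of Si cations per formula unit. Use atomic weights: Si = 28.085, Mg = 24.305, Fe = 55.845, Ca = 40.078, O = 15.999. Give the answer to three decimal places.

2.000 Si apfu

MgO (M=40.304): mol = 0.12133; Mg = 0.12133, O = 0.12133.
FeO (M=71.844): mol = 0.29717; Fe = 0.29717, O = 0.29717.
CaO (M=56.077): mol = 0.41871; Ca = 0.41871, O = 0.41871.
SiO2 (M=60.083): mol = 0.83668; Si = 0.83668, O = 1.67336.
ΣO = 2.51057; factor = 6/ΣO = 2.38990.
Si apfu = 0.83668 × 2.38990 = 2.000.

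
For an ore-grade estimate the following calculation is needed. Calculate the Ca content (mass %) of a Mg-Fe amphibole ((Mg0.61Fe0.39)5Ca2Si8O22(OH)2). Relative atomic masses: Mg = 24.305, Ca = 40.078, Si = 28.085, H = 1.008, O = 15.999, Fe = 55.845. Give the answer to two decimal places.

Molar mass of (Mg0.61Fe0.39)5Ca2Si8O22(OH)2: 3.05*24.305 + 1.95*55.845 + 2*40.078 + 8*28.085 + 24*15.999 + 2*1.008 = 873.856 g/mol.
Mass of Ca per formula unit: 2 × 40.078 = 80.156 g.
Weight fraction Ca = 80.156 / 873.856 = 0.0917.

9.17 mass %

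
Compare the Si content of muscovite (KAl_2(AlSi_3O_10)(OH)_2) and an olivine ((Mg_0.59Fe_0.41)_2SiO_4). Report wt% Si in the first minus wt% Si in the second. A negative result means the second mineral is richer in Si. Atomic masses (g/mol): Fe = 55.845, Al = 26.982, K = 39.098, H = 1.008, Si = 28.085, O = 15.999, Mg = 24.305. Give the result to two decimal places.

4.29 percentage points

M(KAl_2(AlSi_3O_10)(OH)_2) = 398.303 g/mol, so wt% Si = 84.255/398.303 × 100 = 21.15%.
M((Mg_0.59Fe_0.41)_2SiO_4) = 166.554 g/mol, so wt% Si = 28.085/166.554 × 100 = 16.86%.
21.15 − 16.86 = 4.29 pp.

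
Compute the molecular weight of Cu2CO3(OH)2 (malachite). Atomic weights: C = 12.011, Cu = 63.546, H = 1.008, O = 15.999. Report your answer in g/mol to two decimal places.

The formula mass is the sum 2(63.546) + 1(12.011) + 5(15.999) + 2(1.008).

221.11 g/mol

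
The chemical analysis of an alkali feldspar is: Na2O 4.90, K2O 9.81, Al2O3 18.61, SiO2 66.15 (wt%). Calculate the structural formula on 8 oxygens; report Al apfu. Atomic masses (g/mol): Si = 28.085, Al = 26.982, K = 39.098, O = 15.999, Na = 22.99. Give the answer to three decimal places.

Na2O: 4.90/61.979 = 0.07906 mol → 0.15812 mol Na, 0.07906 mol O.
K2O: 9.81/94.195 = 0.10415 mol → 0.20830 mol K, 0.10415 mol O.
Al2O3: 18.61/101.961 = 0.18252 mol → 0.36504 mol Al, 0.54756 mol O.
SiO2: 66.15/60.083 = 1.10098 mol → 1.10098 mol Si, 2.20196 mol O.
Total oxygen = 2.93273 mol. Normalization factor = 8/2.93273 = 2.72783.
Al per 8 O = 0.36504 × 2.72783 = 0.996.

0.996 Al apfu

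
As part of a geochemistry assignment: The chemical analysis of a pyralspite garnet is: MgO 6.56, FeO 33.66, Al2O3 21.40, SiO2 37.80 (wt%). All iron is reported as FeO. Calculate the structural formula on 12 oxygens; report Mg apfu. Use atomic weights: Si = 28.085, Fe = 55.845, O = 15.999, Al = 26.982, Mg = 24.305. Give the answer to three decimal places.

6.56 wt% MgO ÷ 40.304 g/mol = 0.16276 mol, giving 0.16276 Mg and 0.16276 O.
33.66 wt% FeO ÷ 71.844 g/mol = 0.46852 mol, giving 0.46852 Fe and 0.46852 O.
21.40 wt% Al2O3 ÷ 101.961 g/mol = 0.20988 mol, giving 0.41976 Al and 0.62964 O.
37.80 wt% SiO2 ÷ 60.083 g/mol = 0.62913 mol, giving 0.62913 Si and 1.25826 O.
Oxygen sums to 2.51918; scaling by 12/2.51918 = 4.76345 puts the formula on 12 O.
Mg: 0.16276 × 4.76345 = 0.775 atoms per formula unit.

0.775 Mg apfu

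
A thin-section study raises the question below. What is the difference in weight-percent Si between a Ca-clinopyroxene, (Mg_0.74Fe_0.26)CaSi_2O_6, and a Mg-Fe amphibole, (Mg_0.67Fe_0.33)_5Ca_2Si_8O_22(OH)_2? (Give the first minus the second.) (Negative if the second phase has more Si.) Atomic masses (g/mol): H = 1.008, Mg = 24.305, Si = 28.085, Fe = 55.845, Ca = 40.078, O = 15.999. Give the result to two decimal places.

M((Mg_0.74Fe_0.26)CaSi_2O_6) = 224.747 g/mol, so wt% Si = 56.170/224.747 × 100 = 24.99%.
M((Mg_0.67Fe_0.33)_5Ca_2Si_8O_22(OH)_2) = 864.394 g/mol, so wt% Si = 224.680/864.394 × 100 = 25.99%.
24.99 − 25.99 = -1.00 pp.

-1.00 percentage points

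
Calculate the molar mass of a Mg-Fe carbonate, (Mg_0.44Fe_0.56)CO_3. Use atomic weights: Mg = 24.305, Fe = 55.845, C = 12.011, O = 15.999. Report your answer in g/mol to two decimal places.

101.98 g/mol

The formula mass is the sum 0.44*24.305 + 0.56*55.845 + 1*12.011 + 3*15.999.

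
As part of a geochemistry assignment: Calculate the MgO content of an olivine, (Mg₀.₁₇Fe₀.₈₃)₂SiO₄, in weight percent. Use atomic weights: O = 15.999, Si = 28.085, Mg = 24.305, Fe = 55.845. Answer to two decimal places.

M((Mg₀.₁₇Fe₀.₈₃)₂SiO₄) = 193.047 g/mol; M(MgO) = 40.304 g/mol.
Moles MgO per formula unit = 0.34 Mg ÷ 1 = 0.3400.
MgO fraction = (0.3400 × 40.304) / 193.047 = 13.703/193.047 = 0.0710.

7.10 wt%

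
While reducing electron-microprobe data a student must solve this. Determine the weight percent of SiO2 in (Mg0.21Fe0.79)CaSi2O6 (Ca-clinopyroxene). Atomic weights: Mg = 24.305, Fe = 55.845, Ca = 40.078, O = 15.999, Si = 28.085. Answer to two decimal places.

49.77 wt%

Molar mass of (Mg0.21Fe0.79)CaSi2O6 = 0.21·24.305 + 0.79·55.845 + 1·40.078 + 2·28.085 + 6·15.999 = 241.464 g/mol.
Each formula unit contains 2 Si, equivalent to 2/1 = 2.0000 mol SiO2.
M(SiO2) = 1×28.085 + 2×15.999 = 60.083 g/mol.
Mass of SiO2 per formula unit = 2.0000 × 60.083 = 120.166 g.
SiO2 wt% = 120.166 / 241.464 × 100 = 49.77%.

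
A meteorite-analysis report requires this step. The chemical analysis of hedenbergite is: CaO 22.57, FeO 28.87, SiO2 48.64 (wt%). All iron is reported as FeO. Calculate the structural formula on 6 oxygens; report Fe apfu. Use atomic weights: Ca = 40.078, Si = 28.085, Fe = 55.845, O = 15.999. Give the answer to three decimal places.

0.995 Fe apfu

CaO (M=56.077): mol = 0.40248; Ca = 0.40248, O = 0.40248.
FeO (M=71.844): mol = 0.40184; Fe = 0.40184, O = 0.40184.
SiO2 (M=60.083): mol = 0.80955; Si = 0.80955, O = 1.61910.
ΣO = 2.42342; factor = 6/ΣO = 2.47584.
Fe apfu = 0.40184 × 2.47584 = 0.995.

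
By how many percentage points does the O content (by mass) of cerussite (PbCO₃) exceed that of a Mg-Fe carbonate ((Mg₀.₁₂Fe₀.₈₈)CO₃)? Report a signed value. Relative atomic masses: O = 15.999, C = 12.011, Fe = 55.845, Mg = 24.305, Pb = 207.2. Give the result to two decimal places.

-24.87 percentage points

First mineral: 47.997 g O in 267.208 g formula = 17.96 wt% O.
Second mineral: 47.997 g O in 112.068 g formula = 42.83 wt% O.
17.96% − 42.83% gives a difference of -24.87 percentage points.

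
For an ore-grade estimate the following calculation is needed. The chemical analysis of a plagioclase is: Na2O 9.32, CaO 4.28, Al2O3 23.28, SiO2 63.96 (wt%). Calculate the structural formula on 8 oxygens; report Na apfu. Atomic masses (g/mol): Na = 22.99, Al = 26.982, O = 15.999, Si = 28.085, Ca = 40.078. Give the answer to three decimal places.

0.791 Na apfu

Na2O: 9.32/61.979 = 0.15037 mol → 0.30074 mol Na, 0.15037 mol O.
CaO: 4.28/56.077 = 0.07632 mol → 0.07632 mol Ca, 0.07632 mol O.
Al2O3: 23.28/101.961 = 0.22832 mol → 0.45664 mol Al, 0.68496 mol O.
SiO2: 63.96/60.083 = 1.06453 mol → 1.06453 mol Si, 2.12906 mol O.
Total oxygen = 3.04071 mol. Normalization factor = 8/3.04071 = 2.63096.
Na per 8 O = 0.30074 × 2.63096 = 0.791.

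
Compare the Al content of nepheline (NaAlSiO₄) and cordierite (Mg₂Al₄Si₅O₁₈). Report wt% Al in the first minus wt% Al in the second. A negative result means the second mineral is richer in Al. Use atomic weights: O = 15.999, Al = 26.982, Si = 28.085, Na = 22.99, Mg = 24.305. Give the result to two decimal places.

First mineral: 26.982 g Al in 142.053 g formula = 18.99 wt% Al.
Second mineral: 107.928 g Al in 584.945 g formula = 18.45 wt% Al.
18.99% − 18.45% gives a difference of 0.54 percentage points.

0.54 percentage points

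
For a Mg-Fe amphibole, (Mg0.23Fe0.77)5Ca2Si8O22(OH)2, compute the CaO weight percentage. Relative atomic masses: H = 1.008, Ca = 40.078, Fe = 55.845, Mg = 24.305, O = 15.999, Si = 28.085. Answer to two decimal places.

12.01 wt%

Molar mass of (Mg0.23Fe0.77)5Ca2Si8O22(OH)2 = 1.15*24.305 + 3.85*55.845 + 2*40.078 + 8*28.085 + 24*15.999 + 2*1.008 = 933.782 g/mol.
Each formula unit contains 2 Ca, equivalent to 2/1 = 2.0000 mol CaO.
M(CaO) = 1×40.078 + 1×15.999 = 56.077 g/mol.
Mass of CaO per formula unit = 2.0000 × 56.077 = 112.154 g.
CaO wt% = 112.154 / 933.782 × 100 = 12.01%.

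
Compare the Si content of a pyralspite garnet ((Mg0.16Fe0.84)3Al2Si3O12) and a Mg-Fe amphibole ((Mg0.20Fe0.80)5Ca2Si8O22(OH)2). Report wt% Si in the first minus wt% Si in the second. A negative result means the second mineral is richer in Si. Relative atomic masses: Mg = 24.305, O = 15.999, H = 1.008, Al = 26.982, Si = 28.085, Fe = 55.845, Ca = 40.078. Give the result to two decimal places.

M((Mg0.16Fe0.84)3Al2Si3O12) = 482.603 g/mol, so wt% Si = 84.255/482.603 × 100 = 17.46%.
M((Mg0.20Fe0.80)5Ca2Si8O22(OH)2) = 938.513 g/mol, so wt% Si = 224.680/938.513 × 100 = 23.94%.
17.46 − 23.94 = -6.48 pp.

-6.48 percentage points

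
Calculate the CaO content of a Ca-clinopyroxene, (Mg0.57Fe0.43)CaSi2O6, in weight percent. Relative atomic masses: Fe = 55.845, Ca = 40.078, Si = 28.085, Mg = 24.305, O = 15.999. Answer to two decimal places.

24.37 wt%

M((Mg0.57Fe0.43)CaSi2O6) = 230.109 g/mol; M(CaO) = 56.077 g/mol.
Moles CaO per formula unit = 1 Ca ÷ 1 = 1.0000.
CaO fraction = (1.0000 × 56.077) / 230.109 = 56.077/230.109 = 0.2437.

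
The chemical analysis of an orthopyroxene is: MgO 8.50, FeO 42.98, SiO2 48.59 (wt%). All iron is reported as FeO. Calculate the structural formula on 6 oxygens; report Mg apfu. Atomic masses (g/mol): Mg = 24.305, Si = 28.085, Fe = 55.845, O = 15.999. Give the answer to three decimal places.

0.521 Mg apfu

MgO: 8.50/40.304 = 0.21090 mol → 0.21090 mol Mg, 0.21090 mol O.
FeO: 42.98/71.844 = 0.59824 mol → 0.59824 mol Fe, 0.59824 mol O.
SiO2: 48.59/60.083 = 0.80871 mol → 0.80871 mol Si, 1.61742 mol O.
Total oxygen = 2.42656 mol. Normalization factor = 6/2.42656 = 2.47264.
Mg per 6 O = 0.21090 × 2.47264 = 0.521.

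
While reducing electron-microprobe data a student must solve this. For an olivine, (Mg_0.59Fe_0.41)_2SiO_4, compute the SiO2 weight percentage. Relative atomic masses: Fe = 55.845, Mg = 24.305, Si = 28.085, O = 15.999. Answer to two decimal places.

36.07 wt%

M((Mg_0.59Fe_0.41)_2SiO_4) = 166.554 g/mol; M(SiO2) = 60.083 g/mol.
Moles SiO2 per formula unit = 1 Si ÷ 1 = 1.0000.
SiO2 fraction = (1.0000 × 60.083) / 166.554 = 60.083/166.554 = 0.3607.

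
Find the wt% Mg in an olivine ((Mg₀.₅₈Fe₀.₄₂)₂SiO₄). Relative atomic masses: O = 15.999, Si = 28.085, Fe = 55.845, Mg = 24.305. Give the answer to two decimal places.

Molar mass of (Mg₀.₅₈Fe₀.₄₂)₂SiO₄: 1.16*24.305 + 0.84*55.845 + 1*28.085 + 4*15.999 = 167.185 g/mol.
Mass of Mg per formula unit: 1.16 × 24.305 = 28.194 g.
Weight fraction Mg = 28.194 / 167.185 = 0.1686.

16.86 mass %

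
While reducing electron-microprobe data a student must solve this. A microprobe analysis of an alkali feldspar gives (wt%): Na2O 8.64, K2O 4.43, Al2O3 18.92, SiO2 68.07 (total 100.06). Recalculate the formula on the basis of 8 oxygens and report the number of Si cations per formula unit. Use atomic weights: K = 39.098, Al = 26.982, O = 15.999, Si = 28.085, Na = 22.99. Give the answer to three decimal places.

3.012 Si apfu

Na2O (M=61.979): mol = 0.13940; Na = 0.27880, O = 0.13940.
K2O (M=94.195): mol = 0.04703; K = 0.09406, O = 0.04703.
Al2O3 (M=101.961): mol = 0.18556; Al = 0.37112, O = 0.55668.
SiO2 (M=60.083): mol = 1.13293; Si = 1.13293, O = 2.26586.
ΣO = 3.00897; factor = 8/ΣO = 2.65872.
Si apfu = 1.13293 × 2.65872 = 3.012.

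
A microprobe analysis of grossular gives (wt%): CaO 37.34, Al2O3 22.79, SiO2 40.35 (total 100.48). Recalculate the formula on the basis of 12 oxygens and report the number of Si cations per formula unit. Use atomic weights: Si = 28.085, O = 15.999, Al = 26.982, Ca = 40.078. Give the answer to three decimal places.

CaO (M=56.077): mol = 0.66587; Ca = 0.66587, O = 0.66587.
Al2O3 (M=101.961): mol = 0.22352; Al = 0.44704, O = 0.67056.
SiO2 (M=60.083): mol = 0.67157; Si = 0.67157, O = 1.34314.
ΣO = 2.67957; factor = 12/ΣO = 4.47833.
Si apfu = 0.67157 × 4.47833 = 3.008.

3.008 Si apfu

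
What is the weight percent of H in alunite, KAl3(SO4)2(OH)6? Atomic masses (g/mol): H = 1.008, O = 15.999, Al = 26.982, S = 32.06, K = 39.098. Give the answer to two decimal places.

M(KAl3(SO4)2(OH)6) = 414.198 g/mol.
H contributes 6 × 1.008 = 6.048 g per mole.
6.048/414.198 = 0.0146 → 1.46%.

1.46 weight percent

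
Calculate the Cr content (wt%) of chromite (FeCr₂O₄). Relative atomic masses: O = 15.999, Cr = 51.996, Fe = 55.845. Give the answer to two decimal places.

46.46 wt%

Molar mass of FeCr₂O₄: 1×55.845 + 2×51.996 + 4×15.999 = 223.833 g/mol.
Mass of Cr per formula unit: 2 × 51.996 = 103.992 g.
Weight fraction Cr = 103.992 / 223.833 = 0.4646.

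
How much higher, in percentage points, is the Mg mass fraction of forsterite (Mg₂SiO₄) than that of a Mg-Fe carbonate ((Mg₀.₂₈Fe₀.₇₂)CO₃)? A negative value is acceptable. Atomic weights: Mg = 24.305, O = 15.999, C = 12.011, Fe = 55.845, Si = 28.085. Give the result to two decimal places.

28.19 percentage points

Mg in Mg₂SiO₄: molar mass 140.691 g/mol; 2×24.305 = 48.610 g → 34.55 wt%.
Mg in (Mg₀.₂₈Fe₀.₇₂)CO₃: molar mass 107.022 g/mol; 0.28×24.305 = 6.805 g → 6.36 wt%.
Difference = 34.55 − 6.36 = 28.19 percentage points.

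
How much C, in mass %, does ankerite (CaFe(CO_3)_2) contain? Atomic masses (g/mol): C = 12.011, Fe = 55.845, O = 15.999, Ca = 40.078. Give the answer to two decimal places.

11.12 mass %

M(CaFe(CO_3)_2) = 215.939 g/mol.
C contributes 2 × 12.011 = 24.022 g per mole.
24.022/215.939 = 0.1112 → 11.12%.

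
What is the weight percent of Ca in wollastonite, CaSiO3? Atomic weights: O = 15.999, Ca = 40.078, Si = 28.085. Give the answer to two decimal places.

Formula mass = 1·40.078 + 1·28.085 + 3·15.999 = 116.160 g/mol, of which 40.078 g is Ca.
So Ca makes up 40.078/116.160 = 0.3450 of the mass, i.e. 34.50%.

34.50 mass %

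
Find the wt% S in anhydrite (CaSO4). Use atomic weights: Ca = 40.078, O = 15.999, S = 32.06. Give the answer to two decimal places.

Formula mass = 1×40.078 + 1×32.06 + 4×15.999 = 136.134 g/mol, of which 32.060 g is S.
So S makes up 32.060/136.134 = 0.2355 of the mass, i.e. 23.55%.

23.55 weight percent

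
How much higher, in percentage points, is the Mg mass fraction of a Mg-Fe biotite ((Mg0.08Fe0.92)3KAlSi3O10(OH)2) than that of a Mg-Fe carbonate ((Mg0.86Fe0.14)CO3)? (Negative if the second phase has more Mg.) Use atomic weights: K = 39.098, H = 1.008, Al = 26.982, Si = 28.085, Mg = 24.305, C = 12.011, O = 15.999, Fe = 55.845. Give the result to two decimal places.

-22.40 percentage points

Mg in (Mg0.08Fe0.92)3KAlSi3O10(OH)2: molar mass 504.304 g/mol; 0.24×24.305 = 5.833 g → 1.16 wt%.
Mg in (Mg0.86Fe0.14)CO3: molar mass 88.729 g/mol; 0.86×24.305 = 20.902 g → 23.56 wt%.
Difference = 1.16 − 23.56 = -22.40 percentage points.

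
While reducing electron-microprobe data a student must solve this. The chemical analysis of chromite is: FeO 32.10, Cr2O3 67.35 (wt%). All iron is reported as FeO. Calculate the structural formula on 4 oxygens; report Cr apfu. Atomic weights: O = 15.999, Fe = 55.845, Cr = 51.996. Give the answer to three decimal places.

FeO: 32.10/71.844 = 0.44680 mol → 0.44680 mol Fe, 0.44680 mol O.
Cr2O3: 67.35/151.989 = 0.44312 mol → 0.88624 mol Cr, 1.32936 mol O.
Total oxygen = 1.77616 mol. Normalization factor = 4/1.77616 = 2.25205.
Cr per 4 O = 0.88624 × 2.25205 = 1.996.

1.996 Cr apfu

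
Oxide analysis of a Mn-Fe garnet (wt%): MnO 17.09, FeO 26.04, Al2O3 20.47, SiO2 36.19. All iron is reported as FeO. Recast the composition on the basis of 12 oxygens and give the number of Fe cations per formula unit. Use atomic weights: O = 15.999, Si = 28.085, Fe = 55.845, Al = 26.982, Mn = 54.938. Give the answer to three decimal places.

MnO (M=70.937): mol = 0.24092; Mn = 0.24092, O = 0.24092.
FeO (M=71.844): mol = 0.36245; Fe = 0.36245, O = 0.36245.
Al2O3 (M=101.961): mol = 0.20076; Al = 0.40152, O = 0.60228.
SiO2 (M=60.083): mol = 0.60233; Si = 0.60233, O = 1.20466.
ΣO = 2.41031; factor = 12/ΣO = 4.97861.
Fe apfu = 0.36245 × 4.97861 = 1.804.

1.804 Fe apfu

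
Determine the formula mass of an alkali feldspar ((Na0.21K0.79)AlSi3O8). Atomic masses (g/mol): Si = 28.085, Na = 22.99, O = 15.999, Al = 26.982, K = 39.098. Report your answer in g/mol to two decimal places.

The formula mass is the sum 0.21×22.99 + 0.79×39.098 + 1×26.982 + 3×28.085 + 8×15.999.

274.94 g/mol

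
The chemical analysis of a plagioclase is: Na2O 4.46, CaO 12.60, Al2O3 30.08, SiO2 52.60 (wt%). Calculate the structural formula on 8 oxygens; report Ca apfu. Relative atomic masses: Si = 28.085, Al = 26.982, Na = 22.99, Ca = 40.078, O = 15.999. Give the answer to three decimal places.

Na2O: 4.46/61.979 = 0.07196 mol → 0.14392 mol Na, 0.07196 mol O.
CaO: 12.60/56.077 = 0.22469 mol → 0.22469 mol Ca, 0.22469 mol O.
Al2O3: 30.08/101.961 = 0.29501 mol → 0.59002 mol Al, 0.88503 mol O.
SiO2: 52.60/60.083 = 0.87546 mol → 0.87546 mol Si, 1.75092 mol O.
Total oxygen = 2.93260 mol. Normalization factor = 8/2.93260 = 2.72795.
Ca per 8 O = 0.22469 × 2.72795 = 0.613.

0.613 Ca apfu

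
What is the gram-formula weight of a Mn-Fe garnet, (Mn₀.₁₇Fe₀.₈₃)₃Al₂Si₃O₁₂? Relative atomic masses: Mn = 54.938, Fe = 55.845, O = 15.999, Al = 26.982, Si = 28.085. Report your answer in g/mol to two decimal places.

M = 0.51*54.938 + 2.49*55.845 + 2*26.982 + 3*28.085 + 12*15.999

497.28 g/mol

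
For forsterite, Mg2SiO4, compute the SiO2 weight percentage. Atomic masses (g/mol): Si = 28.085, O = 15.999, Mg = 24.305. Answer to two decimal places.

42.71 wt%

Molar mass of Mg2SiO4 = 2×24.305 + 1×28.085 + 4×15.999 = 140.691 g/mol.
Each formula unit contains 1 Si, equivalent to 1/1 = 1.0000 mol SiO2.
M(SiO2) = 1×28.085 + 2×15.999 = 60.083 g/mol.
Mass of SiO2 per formula unit = 1.0000 × 60.083 = 60.083 g.
SiO2 wt% = 60.083 / 140.691 × 100 = 42.71%.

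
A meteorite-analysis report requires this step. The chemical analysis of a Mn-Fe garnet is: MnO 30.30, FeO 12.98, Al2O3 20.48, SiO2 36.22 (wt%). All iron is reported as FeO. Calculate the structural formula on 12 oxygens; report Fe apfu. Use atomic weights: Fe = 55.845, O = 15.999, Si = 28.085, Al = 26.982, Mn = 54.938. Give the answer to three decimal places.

30.30 wt% MnO ÷ 70.937 g/mol = 0.42714 mol, giving 0.42714 Mn and 0.42714 O.
12.98 wt% FeO ÷ 71.844 g/mol = 0.18067 mol, giving 0.18067 Fe and 0.18067 O.
20.48 wt% Al2O3 ÷ 101.961 g/mol = 0.20086 mol, giving 0.40172 Al and 0.60258 O.
36.22 wt% SiO2 ÷ 60.083 g/mol = 0.60283 mol, giving 0.60283 Si and 1.20566 O.
Oxygen sums to 2.41605; scaling by 12/2.41605 = 4.96678 puts the formula on 12 O.
Fe: 0.18067 × 4.96678 = 0.897 atoms per formula unit.

0.897 Fe apfu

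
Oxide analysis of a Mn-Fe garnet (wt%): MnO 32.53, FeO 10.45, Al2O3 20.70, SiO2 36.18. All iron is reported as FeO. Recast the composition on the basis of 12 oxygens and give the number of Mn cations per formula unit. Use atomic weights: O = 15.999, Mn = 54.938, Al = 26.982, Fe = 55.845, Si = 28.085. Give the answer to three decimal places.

2.276 Mn apfu

32.53 wt% MnO ÷ 70.937 g/mol = 0.45858 mol, giving 0.45858 Mn and 0.45858 O.
10.45 wt% FeO ÷ 71.844 g/mol = 0.14545 mol, giving 0.14545 Fe and 0.14545 O.
20.70 wt% Al2O3 ÷ 101.961 g/mol = 0.20302 mol, giving 0.40604 Al and 0.60906 O.
36.18 wt% SiO2 ÷ 60.083 g/mol = 0.60217 mol, giving 0.60217 Si and 1.20434 O.
Oxygen sums to 2.41743; scaling by 12/2.41743 = 4.96395 puts the formula on 12 O.
Mn: 0.45858 × 4.96395 = 2.276 atoms per formula unit.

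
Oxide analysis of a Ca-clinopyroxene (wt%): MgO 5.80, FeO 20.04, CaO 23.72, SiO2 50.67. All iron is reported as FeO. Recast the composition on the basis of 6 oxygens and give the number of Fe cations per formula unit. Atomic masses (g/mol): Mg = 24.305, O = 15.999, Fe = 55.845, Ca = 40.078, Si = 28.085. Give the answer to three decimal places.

0.661 Fe apfu

MgO (M=40.304): mol = 0.14391; Mg = 0.14391, O = 0.14391.
FeO (M=71.844): mol = 0.27894; Fe = 0.27894, O = 0.27894.
CaO (M=56.077): mol = 0.42299; Ca = 0.42299, O = 0.42299.
SiO2 (M=60.083): mol = 0.84333; Si = 0.84333, O = 1.68666.
ΣO = 2.53250; factor = 6/ΣO = 2.36920.
Fe apfu = 0.27894 × 2.36920 = 0.661.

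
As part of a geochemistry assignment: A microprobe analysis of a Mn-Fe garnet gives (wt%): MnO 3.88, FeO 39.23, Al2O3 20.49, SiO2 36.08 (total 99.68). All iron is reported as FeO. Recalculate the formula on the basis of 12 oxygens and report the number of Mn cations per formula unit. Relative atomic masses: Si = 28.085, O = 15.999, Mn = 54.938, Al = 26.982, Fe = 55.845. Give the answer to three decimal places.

3.88 wt% MnO ÷ 70.937 g/mol = 0.05470 mol, giving 0.05470 Mn and 0.05470 O.
39.23 wt% FeO ÷ 71.844 g/mol = 0.54604 mol, giving 0.54604 Fe and 0.54604 O.
20.49 wt% Al2O3 ÷ 101.961 g/mol = 0.20096 mol, giving 0.40192 Al and 0.60288 O.
36.08 wt% SiO2 ÷ 60.083 g/mol = 0.60050 mol, giving 0.60050 Si and 1.20100 O.
Oxygen sums to 2.40462; scaling by 12/2.40462 = 4.99039 puts the formula on 12 O.
Mn: 0.05470 × 4.99039 = 0.273 atoms per formula unit.

0.273 Mn apfu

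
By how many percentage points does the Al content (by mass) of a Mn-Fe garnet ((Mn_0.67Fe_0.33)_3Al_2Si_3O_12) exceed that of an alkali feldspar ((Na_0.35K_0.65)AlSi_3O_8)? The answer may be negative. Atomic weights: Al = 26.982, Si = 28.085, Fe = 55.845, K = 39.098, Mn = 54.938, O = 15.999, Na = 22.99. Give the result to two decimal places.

0.99 percentage points

Al in (Mn_0.67Fe_0.33)_3Al_2Si_3O_12: molar mass 495.919 g/mol; 2×26.982 = 53.964 g → 10.88 wt%.
Al in (Na_0.35K_0.65)AlSi_3O_8: molar mass 272.689 g/mol; 1×26.982 = 26.982 g → 9.89 wt%.
Difference = 10.88 − 9.89 = 0.99 percentage points.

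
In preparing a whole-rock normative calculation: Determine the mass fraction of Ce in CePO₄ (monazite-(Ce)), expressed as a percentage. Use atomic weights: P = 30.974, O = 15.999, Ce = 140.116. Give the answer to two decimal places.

59.60 wt%

M(CePO₄) = 235.086 g/mol.
Ce contributes 1 × 140.116 = 140.116 g per mole.
140.116/235.086 = 0.5960 → 59.60%.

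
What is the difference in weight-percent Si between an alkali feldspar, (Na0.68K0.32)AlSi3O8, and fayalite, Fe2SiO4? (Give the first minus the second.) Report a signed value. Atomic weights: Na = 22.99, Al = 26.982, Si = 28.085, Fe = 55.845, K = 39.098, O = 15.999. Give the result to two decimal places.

17.73 percentage points

First mineral: 84.255 g Si in 267.374 g formula = 31.51 wt% Si.
Second mineral: 28.085 g Si in 203.771 g formula = 13.78 wt% Si.
31.51% − 13.78% gives a difference of 17.73 percentage points.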